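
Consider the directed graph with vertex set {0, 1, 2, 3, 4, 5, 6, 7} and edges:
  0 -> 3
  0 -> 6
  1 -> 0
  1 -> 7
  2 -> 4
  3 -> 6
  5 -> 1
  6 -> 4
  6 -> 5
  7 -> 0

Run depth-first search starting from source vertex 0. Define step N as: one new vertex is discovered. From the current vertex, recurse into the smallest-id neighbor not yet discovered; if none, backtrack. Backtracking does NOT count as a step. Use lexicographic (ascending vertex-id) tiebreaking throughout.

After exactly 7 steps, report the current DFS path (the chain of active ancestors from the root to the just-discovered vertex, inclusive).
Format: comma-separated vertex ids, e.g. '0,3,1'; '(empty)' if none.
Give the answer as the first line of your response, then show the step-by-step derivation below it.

0,3,6,5,1,7

step 1: discover 0; path=0; order=0
step 2: discover 3; path=0>3; order=0,3
step 3: discover 6; path=0>3>6; order=0,3,6
step 4: discover 4; path=0>3>6>4; order=0,3,6,4
step 5: discover 5; path=0>3>6>5; order=0,3,6,4,5
step 6: discover 1; path=0>3>6>5>1; order=0,3,6,4,5,1
step 7: discover 7; path=0>3>6>5>1>7; order=0,3,6,4,5,1,7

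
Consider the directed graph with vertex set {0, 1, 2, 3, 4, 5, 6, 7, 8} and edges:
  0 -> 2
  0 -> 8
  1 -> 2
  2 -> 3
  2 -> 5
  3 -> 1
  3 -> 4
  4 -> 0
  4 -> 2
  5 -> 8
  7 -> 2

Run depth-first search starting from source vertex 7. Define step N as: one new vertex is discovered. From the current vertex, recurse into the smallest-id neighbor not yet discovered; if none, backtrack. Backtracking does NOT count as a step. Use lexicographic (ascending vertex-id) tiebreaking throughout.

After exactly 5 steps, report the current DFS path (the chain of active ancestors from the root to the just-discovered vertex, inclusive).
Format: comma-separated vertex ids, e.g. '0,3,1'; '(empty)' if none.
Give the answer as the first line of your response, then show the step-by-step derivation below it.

7,2,3,4

step 1: discover 7; path=7; order=7
step 2: discover 2; path=7>2; order=7,2
step 3: discover 3; path=7>2>3; order=7,2,3
step 4: discover 1; path=7>2>3>1; order=7,2,3,1
step 5: discover 4; path=7>2>3>4; order=7,2,3,1,4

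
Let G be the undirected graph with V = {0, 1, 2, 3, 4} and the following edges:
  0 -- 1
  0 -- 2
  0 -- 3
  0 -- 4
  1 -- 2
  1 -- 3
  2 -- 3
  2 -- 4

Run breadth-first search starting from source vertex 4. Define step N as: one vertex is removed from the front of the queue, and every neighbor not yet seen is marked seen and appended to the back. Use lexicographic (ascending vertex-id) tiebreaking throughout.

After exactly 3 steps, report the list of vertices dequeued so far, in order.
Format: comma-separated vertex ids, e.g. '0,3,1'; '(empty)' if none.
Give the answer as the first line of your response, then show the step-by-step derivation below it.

4,0,2

step 1: dequeue 4; queue=[0,2]; order=4
step 2: dequeue 0; queue=[2,1,3]; order=4,0
step 3: dequeue 2; queue=[1,3]; order=4,0,2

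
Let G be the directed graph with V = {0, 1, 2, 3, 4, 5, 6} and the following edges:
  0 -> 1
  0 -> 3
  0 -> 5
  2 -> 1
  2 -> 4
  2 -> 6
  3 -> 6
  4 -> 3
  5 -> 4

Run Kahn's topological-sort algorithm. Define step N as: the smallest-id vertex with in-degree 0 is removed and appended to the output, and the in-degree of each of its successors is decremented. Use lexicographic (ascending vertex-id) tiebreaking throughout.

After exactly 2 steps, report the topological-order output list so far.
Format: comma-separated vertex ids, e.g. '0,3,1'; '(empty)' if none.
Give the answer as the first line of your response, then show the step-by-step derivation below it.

0,2

step 1: output 0; order=[0]; indeg=(0,1,0,1,2,0,2)
step 2: output 2; order=[0,2]; indeg=(0,0,0,1,1,0,1)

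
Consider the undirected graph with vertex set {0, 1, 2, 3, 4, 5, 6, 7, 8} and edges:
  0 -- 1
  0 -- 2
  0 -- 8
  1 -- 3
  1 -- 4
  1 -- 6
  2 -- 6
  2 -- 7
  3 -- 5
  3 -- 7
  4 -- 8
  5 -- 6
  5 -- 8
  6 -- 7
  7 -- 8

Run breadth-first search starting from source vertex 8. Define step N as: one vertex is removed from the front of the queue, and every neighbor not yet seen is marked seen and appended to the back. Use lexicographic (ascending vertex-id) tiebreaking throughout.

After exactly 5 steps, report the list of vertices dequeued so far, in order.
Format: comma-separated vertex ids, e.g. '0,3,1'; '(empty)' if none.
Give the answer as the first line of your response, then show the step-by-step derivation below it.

8,0,4,5,7

step 1: dequeue 8; queue=[0,4,5,7]; order=8
step 2: dequeue 0; queue=[4,5,7,1,2]; order=8,0
step 3: dequeue 4; queue=[5,7,1,2]; order=8,0,4
step 4: dequeue 5; queue=[7,1,2,3,6]; order=8,0,4,5
step 5: dequeue 7; queue=[1,2,3,6]; order=8,0,4,5,7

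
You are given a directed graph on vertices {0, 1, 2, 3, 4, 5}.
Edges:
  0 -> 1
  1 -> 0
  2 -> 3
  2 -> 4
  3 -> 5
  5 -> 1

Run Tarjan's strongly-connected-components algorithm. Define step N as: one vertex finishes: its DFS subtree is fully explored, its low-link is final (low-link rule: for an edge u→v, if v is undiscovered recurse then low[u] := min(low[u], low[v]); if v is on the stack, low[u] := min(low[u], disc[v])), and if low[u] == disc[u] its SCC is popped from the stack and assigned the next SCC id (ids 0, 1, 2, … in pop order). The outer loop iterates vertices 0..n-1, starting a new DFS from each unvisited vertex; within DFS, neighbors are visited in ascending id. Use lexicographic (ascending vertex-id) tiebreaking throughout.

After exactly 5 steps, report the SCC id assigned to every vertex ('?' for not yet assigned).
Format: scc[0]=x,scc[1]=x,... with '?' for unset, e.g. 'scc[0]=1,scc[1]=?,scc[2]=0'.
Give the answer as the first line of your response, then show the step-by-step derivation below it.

scc[0]=0,scc[1]=0,scc[2]=?,scc[3]=2,scc[4]=3,scc[5]=1

step 1: low=(low[0]=0,low[1]=0,low[2]=?,low[3]=?,low[4]=?,low[5]=?); scc=(scc[0]=?,scc[1]=?,scc[2]=?,scc[3]=?,scc[4]=?,scc[5]=?)
step 2: low=(low[0]=0,low[1]=0,low[2]=?,low[3]=?,low[4]=?,low[5]=?); scc=(scc[0]=0,scc[1]=0,scc[2]=?,scc[3]=?,scc[4]=?,scc[5]=?)
step 3: low=(low[0]=0,low[1]=0,low[2]=2,low[3]=3,low[4]=?,low[5]=4); scc=(scc[0]=0,scc[1]=0,scc[2]=?,scc[3]=?,scc[4]=?,scc[5]=1)
step 4: low=(low[0]=0,low[1]=0,low[2]=2,low[3]=3,low[4]=?,low[5]=4); scc=(scc[0]=0,scc[1]=0,scc[2]=?,scc[3]=2,scc[4]=?,scc[5]=1)
step 5: low=(low[0]=0,low[1]=0,low[2]=2,low[3]=3,low[4]=5,low[5]=4); scc=(scc[0]=0,scc[1]=0,scc[2]=?,scc[3]=2,scc[4]=3,scc[5]=1)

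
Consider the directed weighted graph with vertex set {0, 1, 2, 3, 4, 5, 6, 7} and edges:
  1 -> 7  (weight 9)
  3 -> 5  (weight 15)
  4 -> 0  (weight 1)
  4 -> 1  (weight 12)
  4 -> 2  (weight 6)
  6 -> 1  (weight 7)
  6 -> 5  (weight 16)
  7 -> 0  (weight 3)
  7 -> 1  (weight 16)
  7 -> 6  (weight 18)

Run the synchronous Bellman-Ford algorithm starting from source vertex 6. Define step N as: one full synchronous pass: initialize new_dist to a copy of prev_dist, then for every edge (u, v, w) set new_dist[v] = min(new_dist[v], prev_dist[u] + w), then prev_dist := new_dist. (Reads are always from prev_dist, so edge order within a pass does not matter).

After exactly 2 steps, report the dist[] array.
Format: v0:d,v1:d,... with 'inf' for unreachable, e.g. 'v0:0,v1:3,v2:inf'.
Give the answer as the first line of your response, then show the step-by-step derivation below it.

v0:inf,v1:7,v2:inf,v3:inf,v4:inf,v5:16,v6:0,v7:16

step 1: dist = v0:inf,v1:7,v2:inf,v3:inf,v4:inf,v5:16,v6:0,v7:inf
step 2: dist = v0:inf,v1:7,v2:inf,v3:inf,v4:inf,v5:16,v6:0,v7:16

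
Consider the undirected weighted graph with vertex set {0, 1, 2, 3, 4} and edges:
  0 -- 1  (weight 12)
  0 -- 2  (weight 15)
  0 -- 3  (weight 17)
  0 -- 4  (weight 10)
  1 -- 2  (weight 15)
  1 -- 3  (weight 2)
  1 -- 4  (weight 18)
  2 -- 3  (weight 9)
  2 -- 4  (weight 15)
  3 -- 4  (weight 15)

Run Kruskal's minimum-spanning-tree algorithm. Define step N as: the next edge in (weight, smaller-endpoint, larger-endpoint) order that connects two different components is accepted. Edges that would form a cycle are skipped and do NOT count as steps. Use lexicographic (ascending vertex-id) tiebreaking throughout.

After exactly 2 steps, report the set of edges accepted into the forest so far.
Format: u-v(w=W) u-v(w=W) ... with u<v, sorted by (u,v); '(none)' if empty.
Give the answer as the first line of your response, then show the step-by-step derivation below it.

1-3(w=2) 2-3(w=9)

step 1: add edge 1-3 (w=2); MST = {1-3(w=2)}
step 2: add edge 2-3 (w=9); MST = {1-3(w=2) 2-3(w=9)}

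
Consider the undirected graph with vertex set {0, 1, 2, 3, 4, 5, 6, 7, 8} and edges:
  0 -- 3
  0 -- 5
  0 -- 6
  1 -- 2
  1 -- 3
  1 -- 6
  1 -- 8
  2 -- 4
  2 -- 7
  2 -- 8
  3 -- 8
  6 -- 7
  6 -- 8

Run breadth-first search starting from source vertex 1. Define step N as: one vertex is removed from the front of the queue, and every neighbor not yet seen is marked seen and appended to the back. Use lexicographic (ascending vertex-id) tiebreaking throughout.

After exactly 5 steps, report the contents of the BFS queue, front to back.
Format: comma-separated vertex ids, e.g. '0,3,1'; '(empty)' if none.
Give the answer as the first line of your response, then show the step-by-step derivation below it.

4,7,0

step 1: dequeue 1; queue=[2,3,6,8]; order=1
step 2: dequeue 2; queue=[3,6,8,4,7]; order=1,2
step 3: dequeue 3; queue=[6,8,4,7,0]; order=1,2,3
step 4: dequeue 6; queue=[8,4,7,0]; order=1,2,3,6
step 5: dequeue 8; queue=[4,7,0]; order=1,2,3,6,8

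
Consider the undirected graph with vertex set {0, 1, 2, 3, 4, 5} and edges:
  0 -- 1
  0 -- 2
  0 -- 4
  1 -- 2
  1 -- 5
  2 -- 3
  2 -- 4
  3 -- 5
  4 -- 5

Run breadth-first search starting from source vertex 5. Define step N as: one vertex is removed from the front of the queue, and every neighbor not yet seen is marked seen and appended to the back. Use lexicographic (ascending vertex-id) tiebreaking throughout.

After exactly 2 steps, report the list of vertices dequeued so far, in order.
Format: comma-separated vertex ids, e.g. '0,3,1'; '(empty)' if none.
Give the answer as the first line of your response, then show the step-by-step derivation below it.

5,1

step 1: dequeue 5; queue=[1,3,4]; order=5
step 2: dequeue 1; queue=[3,4,0,2]; order=5,1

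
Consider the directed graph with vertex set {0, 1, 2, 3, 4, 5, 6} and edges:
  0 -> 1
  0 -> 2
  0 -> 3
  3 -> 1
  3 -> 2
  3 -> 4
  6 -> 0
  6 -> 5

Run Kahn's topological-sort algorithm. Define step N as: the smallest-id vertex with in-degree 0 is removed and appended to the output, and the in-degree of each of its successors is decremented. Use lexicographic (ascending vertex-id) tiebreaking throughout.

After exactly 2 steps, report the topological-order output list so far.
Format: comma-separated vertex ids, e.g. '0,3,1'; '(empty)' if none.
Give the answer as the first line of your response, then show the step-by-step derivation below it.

6,0

step 1: output 6; order=[6]; indeg=(0,2,2,1,1,0,0)
step 2: output 0; order=[6,0]; indeg=(0,1,1,0,1,0,0)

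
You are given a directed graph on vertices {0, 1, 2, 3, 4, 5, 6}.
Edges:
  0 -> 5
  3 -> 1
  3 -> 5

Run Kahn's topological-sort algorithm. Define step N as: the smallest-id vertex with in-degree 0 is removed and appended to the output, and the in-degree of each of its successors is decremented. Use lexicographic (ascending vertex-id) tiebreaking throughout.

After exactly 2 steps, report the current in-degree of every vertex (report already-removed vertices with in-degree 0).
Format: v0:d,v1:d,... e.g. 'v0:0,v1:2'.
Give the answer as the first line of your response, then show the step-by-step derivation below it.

v0:0,v1:1,v2:0,v3:0,v4:0,v5:1,v6:0

step 1: output 0; order=[0]; indeg=(0,1,0,0,0,1,0)
step 2: output 2; order=[0,2]; indeg=(0,1,0,0,0,1,0)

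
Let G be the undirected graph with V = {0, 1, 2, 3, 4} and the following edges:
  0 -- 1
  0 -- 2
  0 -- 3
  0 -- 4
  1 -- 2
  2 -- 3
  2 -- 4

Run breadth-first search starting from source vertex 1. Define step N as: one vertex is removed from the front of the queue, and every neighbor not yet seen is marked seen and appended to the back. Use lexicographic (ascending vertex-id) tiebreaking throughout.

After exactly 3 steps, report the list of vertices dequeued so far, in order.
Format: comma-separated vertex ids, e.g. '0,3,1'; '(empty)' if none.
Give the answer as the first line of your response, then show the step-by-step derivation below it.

1,0,2

step 1: dequeue 1; queue=[0,2]; order=1
step 2: dequeue 0; queue=[2,3,4]; order=1,0
step 3: dequeue 2; queue=[3,4]; order=1,0,2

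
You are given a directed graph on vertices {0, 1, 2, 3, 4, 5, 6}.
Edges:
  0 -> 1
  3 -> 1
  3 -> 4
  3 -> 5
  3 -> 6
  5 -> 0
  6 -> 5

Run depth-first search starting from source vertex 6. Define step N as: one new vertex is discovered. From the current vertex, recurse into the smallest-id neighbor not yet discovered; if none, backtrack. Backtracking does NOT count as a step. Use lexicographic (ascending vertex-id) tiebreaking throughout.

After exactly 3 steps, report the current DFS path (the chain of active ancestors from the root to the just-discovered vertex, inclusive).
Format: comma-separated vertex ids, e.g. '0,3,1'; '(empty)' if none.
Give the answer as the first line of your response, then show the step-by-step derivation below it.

6,5,0

step 1: discover 6; path=6; order=6
step 2: discover 5; path=6>5; order=6,5
step 3: discover 0; path=6>5>0; order=6,5,0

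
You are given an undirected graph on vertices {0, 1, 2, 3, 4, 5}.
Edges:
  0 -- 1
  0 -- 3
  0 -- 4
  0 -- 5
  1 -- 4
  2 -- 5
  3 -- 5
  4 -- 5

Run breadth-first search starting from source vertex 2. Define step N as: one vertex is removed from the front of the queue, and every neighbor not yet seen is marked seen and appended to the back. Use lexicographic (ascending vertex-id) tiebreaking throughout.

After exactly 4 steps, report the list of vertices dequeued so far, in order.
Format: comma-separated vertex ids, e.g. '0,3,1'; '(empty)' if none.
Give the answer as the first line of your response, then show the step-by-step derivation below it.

2,5,0,3

step 1: dequeue 2; queue=[5]; order=2
step 2: dequeue 5; queue=[0,3,4]; order=2,5
step 3: dequeue 0; queue=[3,4,1]; order=2,5,0
step 4: dequeue 3; queue=[4,1]; order=2,5,0,3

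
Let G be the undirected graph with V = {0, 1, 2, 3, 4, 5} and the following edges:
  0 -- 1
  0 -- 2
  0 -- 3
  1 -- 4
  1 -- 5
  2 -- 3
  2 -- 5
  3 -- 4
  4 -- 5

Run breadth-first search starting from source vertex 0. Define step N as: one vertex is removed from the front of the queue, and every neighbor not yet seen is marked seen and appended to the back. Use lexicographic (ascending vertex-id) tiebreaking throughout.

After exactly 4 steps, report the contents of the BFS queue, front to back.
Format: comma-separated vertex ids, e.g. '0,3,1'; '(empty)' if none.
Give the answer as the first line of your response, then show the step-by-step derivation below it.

4,5

step 1: dequeue 0; queue=[1,2,3]; order=0
step 2: dequeue 1; queue=[2,3,4,5]; order=0,1
step 3: dequeue 2; queue=[3,4,5]; order=0,1,2
step 4: dequeue 3; queue=[4,5]; order=0,1,2,3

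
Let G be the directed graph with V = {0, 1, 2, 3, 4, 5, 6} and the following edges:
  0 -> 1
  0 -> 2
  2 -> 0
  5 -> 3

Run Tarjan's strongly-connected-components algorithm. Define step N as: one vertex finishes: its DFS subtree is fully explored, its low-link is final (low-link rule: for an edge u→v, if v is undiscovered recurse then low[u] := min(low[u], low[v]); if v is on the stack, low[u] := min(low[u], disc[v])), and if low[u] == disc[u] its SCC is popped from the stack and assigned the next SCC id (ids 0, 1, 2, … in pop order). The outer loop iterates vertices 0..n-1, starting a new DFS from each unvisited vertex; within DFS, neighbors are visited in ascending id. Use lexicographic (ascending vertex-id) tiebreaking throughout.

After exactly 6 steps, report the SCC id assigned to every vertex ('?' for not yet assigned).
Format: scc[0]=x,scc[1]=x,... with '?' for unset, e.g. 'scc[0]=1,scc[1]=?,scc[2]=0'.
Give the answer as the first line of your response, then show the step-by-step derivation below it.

scc[0]=1,scc[1]=0,scc[2]=1,scc[3]=2,scc[4]=3,scc[5]=4,scc[6]=?

step 1: low=(low[0]=0,low[1]=1,low[2]=?,low[3]=?,low[4]=?,low[5]=?,low[6]=?); scc=(scc[0]=?,scc[1]=0,scc[2]=?,scc[3]=?,scc[4]=?,scc[5]=?,scc[6]=?)
step 2: low=(low[0]=0,low[1]=1,low[2]=0,low[3]=?,low[4]=?,low[5]=?,low[6]=?); scc=(scc[0]=?,scc[1]=0,scc[2]=?,scc[3]=?,scc[4]=?,scc[5]=?,scc[6]=?)
step 3: low=(low[0]=0,low[1]=1,low[2]=0,low[3]=?,low[4]=?,low[5]=?,low[6]=?); scc=(scc[0]=1,scc[1]=0,scc[2]=1,scc[3]=?,scc[4]=?,scc[5]=?,scc[6]=?)
step 4: low=(low[0]=0,low[1]=1,low[2]=0,low[3]=3,low[4]=?,low[5]=?,low[6]=?); scc=(scc[0]=1,scc[1]=0,scc[2]=1,scc[3]=2,scc[4]=?,scc[5]=?,scc[6]=?)
step 5: low=(low[0]=0,low[1]=1,low[2]=0,low[3]=3,low[4]=4,low[5]=?,low[6]=?); scc=(scc[0]=1,scc[1]=0,scc[2]=1,scc[3]=2,scc[4]=3,scc[5]=?,scc[6]=?)
step 6: low=(low[0]=0,low[1]=1,low[2]=0,low[3]=3,low[4]=4,low[5]=5,low[6]=?); scc=(scc[0]=1,scc[1]=0,scc[2]=1,scc[3]=2,scc[4]=3,scc[5]=4,scc[6]=?)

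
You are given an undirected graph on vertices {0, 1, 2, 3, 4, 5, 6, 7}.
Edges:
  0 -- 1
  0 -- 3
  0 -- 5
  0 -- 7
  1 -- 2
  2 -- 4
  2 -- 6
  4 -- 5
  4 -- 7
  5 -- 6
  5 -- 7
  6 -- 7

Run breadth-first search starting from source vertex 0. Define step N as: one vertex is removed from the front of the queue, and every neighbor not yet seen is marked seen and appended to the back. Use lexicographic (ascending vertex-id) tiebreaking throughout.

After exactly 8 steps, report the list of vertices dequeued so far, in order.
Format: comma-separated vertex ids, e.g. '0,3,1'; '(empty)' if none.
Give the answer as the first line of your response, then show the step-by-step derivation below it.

0,1,3,5,7,2,4,6

step 1: dequeue 0; queue=[1,3,5,7]; order=0
step 2: dequeue 1; queue=[3,5,7,2]; order=0,1
step 3: dequeue 3; queue=[5,7,2]; order=0,1,3
step 4: dequeue 5; queue=[7,2,4,6]; order=0,1,3,5
step 5: dequeue 7; queue=[2,4,6]; order=0,1,3,5,7
step 6: dequeue 2; queue=[4,6]; order=0,1,3,5,7,2
step 7: dequeue 4; queue=[6]; order=0,1,3,5,7,2,4
step 8: dequeue 6; queue=[(empty)]; order=0,1,3,5,7,2,4,6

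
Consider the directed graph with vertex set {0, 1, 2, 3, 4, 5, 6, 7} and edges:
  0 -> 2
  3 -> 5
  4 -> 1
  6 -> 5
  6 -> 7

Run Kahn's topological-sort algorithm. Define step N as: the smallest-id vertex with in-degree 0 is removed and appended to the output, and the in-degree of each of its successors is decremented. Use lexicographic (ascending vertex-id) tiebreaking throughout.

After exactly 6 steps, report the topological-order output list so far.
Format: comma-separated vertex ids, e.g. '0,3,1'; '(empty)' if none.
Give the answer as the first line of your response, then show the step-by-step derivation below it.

0,2,3,4,1,6

step 1: output 0; order=[0]; indeg=(0,1,0,0,0,2,0,1)
step 2: output 2; order=[0,2]; indeg=(0,1,0,0,0,2,0,1)
step 3: output 3; order=[0,2,3]; indeg=(0,1,0,0,0,1,0,1)
step 4: output 4; order=[0,2,3,4]; indeg=(0,0,0,0,0,1,0,1)
step 5: output 1; order=[0,2,3,4,1]; indeg=(0,0,0,0,0,1,0,1)
step 6: output 6; order=[0,2,3,4,1,6]; indeg=(0,0,0,0,0,0,0,0)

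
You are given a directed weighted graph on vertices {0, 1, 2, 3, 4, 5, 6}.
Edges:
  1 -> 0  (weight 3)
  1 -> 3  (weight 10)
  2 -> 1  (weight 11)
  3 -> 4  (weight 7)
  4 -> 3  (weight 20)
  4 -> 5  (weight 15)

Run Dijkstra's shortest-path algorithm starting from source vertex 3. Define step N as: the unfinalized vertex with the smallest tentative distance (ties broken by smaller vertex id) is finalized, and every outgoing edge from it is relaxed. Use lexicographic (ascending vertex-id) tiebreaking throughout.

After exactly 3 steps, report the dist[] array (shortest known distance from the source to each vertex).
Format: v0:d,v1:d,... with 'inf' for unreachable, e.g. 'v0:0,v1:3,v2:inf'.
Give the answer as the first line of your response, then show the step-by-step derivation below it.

v0:inf,v1:inf,v2:inf,v3:0,v4:7,v5:22,v6:inf

step 1: dist = v0:inf,v1:inf,v2:inf,v3:0,v4:7,v5:inf,v6:inf
step 2: dist = v0:inf,v1:inf,v2:inf,v3:0,v4:7,v5:22,v6:inf
step 3: dist = v0:inf,v1:inf,v2:inf,v3:0,v4:7,v5:22,v6:inf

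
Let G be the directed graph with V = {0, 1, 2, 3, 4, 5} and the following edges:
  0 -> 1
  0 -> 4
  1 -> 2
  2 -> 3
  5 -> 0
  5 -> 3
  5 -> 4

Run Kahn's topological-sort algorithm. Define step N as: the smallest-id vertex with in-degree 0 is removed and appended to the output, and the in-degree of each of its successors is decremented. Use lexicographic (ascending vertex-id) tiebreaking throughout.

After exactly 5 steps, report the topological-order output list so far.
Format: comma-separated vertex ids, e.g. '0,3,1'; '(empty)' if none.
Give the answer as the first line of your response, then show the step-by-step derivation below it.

5,0,1,2,3

step 1: output 5; order=[5]; indeg=(0,1,1,1,1,0)
step 2: output 0; order=[5,0]; indeg=(0,0,1,1,0,0)
step 3: output 1; order=[5,0,1]; indeg=(0,0,0,1,0,0)
step 4: output 2; order=[5,0,1,2]; indeg=(0,0,0,0,0,0)
step 5: output 3; order=[5,0,1,2,3]; indeg=(0,0,0,0,0,0)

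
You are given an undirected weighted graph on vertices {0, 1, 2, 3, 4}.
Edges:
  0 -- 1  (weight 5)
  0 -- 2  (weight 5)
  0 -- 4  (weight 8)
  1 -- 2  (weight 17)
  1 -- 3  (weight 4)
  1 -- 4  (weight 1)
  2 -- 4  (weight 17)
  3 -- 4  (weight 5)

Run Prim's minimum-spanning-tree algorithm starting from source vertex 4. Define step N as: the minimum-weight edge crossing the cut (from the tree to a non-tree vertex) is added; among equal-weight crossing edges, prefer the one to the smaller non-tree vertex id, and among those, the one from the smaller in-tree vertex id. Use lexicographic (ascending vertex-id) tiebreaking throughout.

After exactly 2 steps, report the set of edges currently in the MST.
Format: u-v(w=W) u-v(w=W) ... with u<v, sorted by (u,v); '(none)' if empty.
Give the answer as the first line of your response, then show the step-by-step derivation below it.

1-3(w=4) 1-4(w=1)

step 1: add edge 1-4 (w=1); MST = {1-4(w=1)}
step 2: add edge 1-3 (w=4); MST = {1-3(w=4) 1-4(w=1)}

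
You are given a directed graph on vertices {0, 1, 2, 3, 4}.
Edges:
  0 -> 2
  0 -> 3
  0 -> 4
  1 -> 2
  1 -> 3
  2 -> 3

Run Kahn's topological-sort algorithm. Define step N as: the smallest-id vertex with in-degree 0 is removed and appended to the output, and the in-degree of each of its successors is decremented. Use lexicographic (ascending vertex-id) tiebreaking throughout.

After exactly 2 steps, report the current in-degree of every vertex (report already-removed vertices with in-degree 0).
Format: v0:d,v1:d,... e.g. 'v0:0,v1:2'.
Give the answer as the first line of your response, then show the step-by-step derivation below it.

v0:0,v1:0,v2:0,v3:1,v4:0

step 1: output 0; order=[0]; indeg=(0,0,1,2,0)
step 2: output 1; order=[0,1]; indeg=(0,0,0,1,0)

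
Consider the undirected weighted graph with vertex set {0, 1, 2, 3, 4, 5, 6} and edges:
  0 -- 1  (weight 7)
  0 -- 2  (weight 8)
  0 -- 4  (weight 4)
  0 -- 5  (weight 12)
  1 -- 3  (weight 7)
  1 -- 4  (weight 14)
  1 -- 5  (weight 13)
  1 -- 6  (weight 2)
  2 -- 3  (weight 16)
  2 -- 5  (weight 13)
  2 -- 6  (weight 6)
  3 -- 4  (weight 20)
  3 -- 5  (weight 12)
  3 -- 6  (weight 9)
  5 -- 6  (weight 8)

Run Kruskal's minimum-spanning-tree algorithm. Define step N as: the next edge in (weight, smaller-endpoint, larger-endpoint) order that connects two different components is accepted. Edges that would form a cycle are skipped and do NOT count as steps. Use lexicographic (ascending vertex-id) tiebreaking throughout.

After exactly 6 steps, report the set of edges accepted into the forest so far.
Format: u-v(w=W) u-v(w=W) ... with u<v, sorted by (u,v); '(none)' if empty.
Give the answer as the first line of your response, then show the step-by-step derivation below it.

0-1(w=7) 0-4(w=4) 1-3(w=7) 1-6(w=2) 2-6(w=6) 5-6(w=8)

step 1: add edge 1-6 (w=2); MST = {1-6(w=2)}
step 2: add edge 0-4 (w=4); MST = {0-4(w=4) 1-6(w=2)}
step 3: add edge 2-6 (w=6); MST = {0-4(w=4) 1-6(w=2) 2-6(w=6)}
step 4: add edge 0-1 (w=7); MST = {0-1(w=7) 0-4(w=4) 1-6(w=2) 2-6(w=6)}
step 5: add edge 1-3 (w=7); MST = {0-1(w=7) 0-4(w=4) 1-3(w=7) 1-6(w=2) 2-6(w=6)}
step 6: add edge 5-6 (w=8); MST = {0-1(w=7) 0-4(w=4) 1-3(w=7) 1-6(w=2) 2-6(w=6) 5-6(w=8)}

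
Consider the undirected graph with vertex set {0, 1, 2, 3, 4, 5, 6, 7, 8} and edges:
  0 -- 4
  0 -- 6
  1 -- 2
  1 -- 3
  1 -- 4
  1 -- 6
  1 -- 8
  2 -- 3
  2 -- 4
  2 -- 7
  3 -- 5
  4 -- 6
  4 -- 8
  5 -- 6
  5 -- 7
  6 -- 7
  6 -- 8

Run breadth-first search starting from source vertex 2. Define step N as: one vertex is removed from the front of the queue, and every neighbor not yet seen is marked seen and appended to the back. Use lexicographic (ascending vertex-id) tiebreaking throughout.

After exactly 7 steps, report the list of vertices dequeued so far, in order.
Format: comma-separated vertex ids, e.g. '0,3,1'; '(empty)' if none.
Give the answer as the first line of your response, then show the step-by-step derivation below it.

2,1,3,4,7,6,8

step 1: dequeue 2; queue=[1,3,4,7]; order=2
step 2: dequeue 1; queue=[3,4,7,6,8]; order=2,1
step 3: dequeue 3; queue=[4,7,6,8,5]; order=2,1,3
step 4: dequeue 4; queue=[7,6,8,5,0]; order=2,1,3,4
step 5: dequeue 7; queue=[6,8,5,0]; order=2,1,3,4,7
step 6: dequeue 6; queue=[8,5,0]; order=2,1,3,4,7,6
step 7: dequeue 8; queue=[5,0]; order=2,1,3,4,7,6,8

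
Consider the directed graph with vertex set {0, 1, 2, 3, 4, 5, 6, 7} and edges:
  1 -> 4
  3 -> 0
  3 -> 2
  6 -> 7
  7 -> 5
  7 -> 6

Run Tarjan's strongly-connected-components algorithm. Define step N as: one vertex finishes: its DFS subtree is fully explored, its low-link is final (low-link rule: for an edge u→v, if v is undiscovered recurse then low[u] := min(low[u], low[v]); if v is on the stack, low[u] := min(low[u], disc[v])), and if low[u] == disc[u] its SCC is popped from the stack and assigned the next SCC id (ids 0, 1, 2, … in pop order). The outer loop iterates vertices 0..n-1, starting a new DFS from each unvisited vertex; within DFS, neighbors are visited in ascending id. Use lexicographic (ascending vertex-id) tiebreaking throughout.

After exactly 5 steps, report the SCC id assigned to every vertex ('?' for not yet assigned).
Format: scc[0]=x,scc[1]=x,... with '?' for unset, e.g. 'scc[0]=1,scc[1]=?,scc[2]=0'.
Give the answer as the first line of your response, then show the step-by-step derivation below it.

scc[0]=0,scc[1]=2,scc[2]=3,scc[3]=4,scc[4]=1,scc[5]=?,scc[6]=?,scc[7]=?

step 1: low=(low[0]=0,low[1]=?,low[2]=?,low[3]=?,low[4]=?,low[5]=?,low[6]=?,low[7]=?); scc=(scc[0]=0,scc[1]=?,scc[2]=?,scc[3]=?,scc[4]=?,scc[5]=?,scc[6]=?,scc[7]=?)
step 2: low=(low[0]=0,low[1]=1,low[2]=?,low[3]=?,low[4]=2,low[5]=?,low[6]=?,low[7]=?); scc=(scc[0]=0,scc[1]=?,scc[2]=?,scc[3]=?,scc[4]=1,scc[5]=?,scc[6]=?,scc[7]=?)
step 3: low=(low[0]=0,low[1]=1,low[2]=?,low[3]=?,low[4]=2,low[5]=?,low[6]=?,low[7]=?); scc=(scc[0]=0,scc[1]=2,scc[2]=?,scc[3]=?,scc[4]=1,scc[5]=?,scc[6]=?,scc[7]=?)
step 4: low=(low[0]=0,low[1]=1,low[2]=3,low[3]=?,low[4]=2,low[5]=?,low[6]=?,low[7]=?); scc=(scc[0]=0,scc[1]=2,scc[2]=3,scc[3]=?,scc[4]=1,scc[5]=?,scc[6]=?,scc[7]=?)
step 5: low=(low[0]=0,low[1]=1,low[2]=3,low[3]=4,low[4]=2,low[5]=?,low[6]=?,low[7]=?); scc=(scc[0]=0,scc[1]=2,scc[2]=3,scc[3]=4,scc[4]=1,scc[5]=?,scc[6]=?,scc[7]=?)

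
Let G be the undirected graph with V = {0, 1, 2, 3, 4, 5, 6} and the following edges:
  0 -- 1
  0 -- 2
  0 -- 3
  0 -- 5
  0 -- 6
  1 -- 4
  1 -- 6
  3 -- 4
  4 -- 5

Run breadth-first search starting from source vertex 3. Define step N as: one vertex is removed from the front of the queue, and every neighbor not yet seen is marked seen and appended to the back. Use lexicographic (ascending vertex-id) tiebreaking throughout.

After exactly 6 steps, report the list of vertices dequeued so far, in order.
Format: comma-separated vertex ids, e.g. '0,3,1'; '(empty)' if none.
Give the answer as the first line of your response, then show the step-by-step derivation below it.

3,0,4,1,2,5

step 1: dequeue 3; queue=[0,4]; order=3
step 2: dequeue 0; queue=[4,1,2,5,6]; order=3,0
step 3: dequeue 4; queue=[1,2,5,6]; order=3,0,4
step 4: dequeue 1; queue=[2,5,6]; order=3,0,4,1
step 5: dequeue 2; queue=[5,6]; order=3,0,4,1,2
step 6: dequeue 5; queue=[6]; order=3,0,4,1,2,5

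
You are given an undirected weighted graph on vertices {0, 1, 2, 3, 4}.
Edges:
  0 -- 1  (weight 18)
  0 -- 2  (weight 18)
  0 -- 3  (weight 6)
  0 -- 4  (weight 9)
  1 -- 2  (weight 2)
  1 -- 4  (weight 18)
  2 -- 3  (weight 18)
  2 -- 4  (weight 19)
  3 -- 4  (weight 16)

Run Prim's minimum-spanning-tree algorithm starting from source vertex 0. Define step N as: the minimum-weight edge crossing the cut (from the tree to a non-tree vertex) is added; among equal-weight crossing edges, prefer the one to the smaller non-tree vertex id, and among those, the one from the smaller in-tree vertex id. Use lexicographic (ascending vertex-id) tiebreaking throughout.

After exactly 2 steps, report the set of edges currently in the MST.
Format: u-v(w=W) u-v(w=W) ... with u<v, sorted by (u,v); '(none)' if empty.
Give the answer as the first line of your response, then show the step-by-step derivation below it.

0-3(w=6) 0-4(w=9)

step 1: add edge 0-3 (w=6); MST = {0-3(w=6)}
step 2: add edge 0-4 (w=9); MST = {0-3(w=6) 0-4(w=9)}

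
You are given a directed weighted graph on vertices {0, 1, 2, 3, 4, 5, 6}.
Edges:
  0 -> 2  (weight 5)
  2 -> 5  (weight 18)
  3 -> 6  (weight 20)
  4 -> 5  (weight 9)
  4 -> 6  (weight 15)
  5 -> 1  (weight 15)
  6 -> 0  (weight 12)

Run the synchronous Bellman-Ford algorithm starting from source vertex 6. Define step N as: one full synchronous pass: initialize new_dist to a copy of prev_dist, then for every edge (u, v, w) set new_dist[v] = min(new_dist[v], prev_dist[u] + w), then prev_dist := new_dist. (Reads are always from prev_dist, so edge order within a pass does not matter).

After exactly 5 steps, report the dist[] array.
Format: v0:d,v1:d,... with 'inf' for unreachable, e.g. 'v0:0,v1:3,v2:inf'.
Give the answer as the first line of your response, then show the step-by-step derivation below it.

v0:12,v1:50,v2:17,v3:inf,v4:inf,v5:35,v6:0

step 1: dist = v0:12,v1:inf,v2:inf,v3:inf,v4:inf,v5:inf,v6:0
step 2: dist = v0:12,v1:inf,v2:17,v3:inf,v4:inf,v5:inf,v6:0
step 3: dist = v0:12,v1:inf,v2:17,v3:inf,v4:inf,v5:35,v6:0
step 4: dist = v0:12,v1:50,v2:17,v3:inf,v4:inf,v5:35,v6:0
step 5: dist = v0:12,v1:50,v2:17,v3:inf,v4:inf,v5:35,v6:0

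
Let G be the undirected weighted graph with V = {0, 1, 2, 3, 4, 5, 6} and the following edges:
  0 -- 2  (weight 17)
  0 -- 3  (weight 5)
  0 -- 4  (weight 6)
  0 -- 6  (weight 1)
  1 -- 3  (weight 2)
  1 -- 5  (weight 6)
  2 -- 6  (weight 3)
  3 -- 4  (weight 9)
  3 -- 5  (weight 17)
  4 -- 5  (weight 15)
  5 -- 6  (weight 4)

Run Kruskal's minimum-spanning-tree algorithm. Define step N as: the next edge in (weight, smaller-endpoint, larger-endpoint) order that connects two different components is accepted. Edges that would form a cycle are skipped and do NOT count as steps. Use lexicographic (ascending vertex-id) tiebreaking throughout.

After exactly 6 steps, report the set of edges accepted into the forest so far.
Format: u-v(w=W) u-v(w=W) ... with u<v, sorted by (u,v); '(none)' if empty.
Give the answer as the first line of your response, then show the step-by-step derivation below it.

0-3(w=5) 0-4(w=6) 0-6(w=1) 1-3(w=2) 2-6(w=3) 5-6(w=4)

step 1: add edge 0-6 (w=1); MST = {0-6(w=1)}
step 2: add edge 1-3 (w=2); MST = {0-6(w=1) 1-3(w=2)}
step 3: add edge 2-6 (w=3); MST = {0-6(w=1) 1-3(w=2) 2-6(w=3)}
step 4: add edge 5-6 (w=4); MST = {0-6(w=1) 1-3(w=2) 2-6(w=3) 5-6(w=4)}
step 5: add edge 0-3 (w=5); MST = {0-3(w=5) 0-6(w=1) 1-3(w=2) 2-6(w=3) 5-6(w=4)}
step 6: add edge 0-4 (w=6); MST = {0-3(w=5) 0-4(w=6) 0-6(w=1) 1-3(w=2) 2-6(w=3) 5-6(w=4)}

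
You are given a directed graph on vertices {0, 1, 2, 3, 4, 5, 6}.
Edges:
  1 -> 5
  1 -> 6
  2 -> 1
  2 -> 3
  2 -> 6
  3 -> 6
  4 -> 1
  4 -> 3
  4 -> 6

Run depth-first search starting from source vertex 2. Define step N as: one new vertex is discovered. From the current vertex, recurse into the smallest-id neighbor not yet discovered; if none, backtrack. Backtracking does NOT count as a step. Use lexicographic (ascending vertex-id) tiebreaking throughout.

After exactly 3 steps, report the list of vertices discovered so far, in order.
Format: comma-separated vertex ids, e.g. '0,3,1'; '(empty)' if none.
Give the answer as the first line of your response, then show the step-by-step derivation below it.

2,1,5

step 1: discover 2; path=2; order=2
step 2: discover 1; path=2>1; order=2,1
step 3: discover 5; path=2>1>5; order=2,1,5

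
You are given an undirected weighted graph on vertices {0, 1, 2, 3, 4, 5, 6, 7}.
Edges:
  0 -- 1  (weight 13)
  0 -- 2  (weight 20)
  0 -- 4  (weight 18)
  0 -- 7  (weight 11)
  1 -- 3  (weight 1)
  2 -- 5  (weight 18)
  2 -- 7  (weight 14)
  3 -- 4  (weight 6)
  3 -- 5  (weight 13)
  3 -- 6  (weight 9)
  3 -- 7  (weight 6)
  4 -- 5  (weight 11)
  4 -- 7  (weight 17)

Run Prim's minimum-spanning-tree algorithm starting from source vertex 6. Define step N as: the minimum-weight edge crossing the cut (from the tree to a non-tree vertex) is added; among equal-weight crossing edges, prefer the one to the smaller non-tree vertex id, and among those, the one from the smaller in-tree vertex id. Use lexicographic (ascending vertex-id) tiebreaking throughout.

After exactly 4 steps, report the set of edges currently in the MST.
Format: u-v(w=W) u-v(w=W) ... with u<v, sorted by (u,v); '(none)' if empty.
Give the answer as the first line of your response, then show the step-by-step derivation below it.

1-3(w=1) 3-4(w=6) 3-6(w=9) 3-7(w=6)

step 1: add edge 3-6 (w=9); MST = {3-6(w=9)}
step 2: add edge 1-3 (w=1); MST = {1-3(w=1) 3-6(w=9)}
step 3: add edge 3-4 (w=6); MST = {1-3(w=1) 3-4(w=6) 3-6(w=9)}
step 4: add edge 3-7 (w=6); MST = {1-3(w=1) 3-4(w=6) 3-6(w=9) 3-7(w=6)}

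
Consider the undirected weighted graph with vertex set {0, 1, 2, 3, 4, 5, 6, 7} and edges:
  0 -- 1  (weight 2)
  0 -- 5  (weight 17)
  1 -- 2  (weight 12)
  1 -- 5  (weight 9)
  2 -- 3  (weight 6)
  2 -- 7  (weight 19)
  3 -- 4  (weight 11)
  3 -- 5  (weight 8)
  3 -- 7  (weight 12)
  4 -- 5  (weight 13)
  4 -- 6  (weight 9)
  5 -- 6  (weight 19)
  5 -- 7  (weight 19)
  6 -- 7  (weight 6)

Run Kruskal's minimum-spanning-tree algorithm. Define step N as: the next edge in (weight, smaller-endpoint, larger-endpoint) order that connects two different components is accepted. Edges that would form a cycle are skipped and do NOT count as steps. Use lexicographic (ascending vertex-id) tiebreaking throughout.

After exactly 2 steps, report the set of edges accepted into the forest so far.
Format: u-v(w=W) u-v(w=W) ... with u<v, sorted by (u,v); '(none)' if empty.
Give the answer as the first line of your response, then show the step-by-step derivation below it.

0-1(w=2) 2-3(w=6)

step 1: add edge 0-1 (w=2); MST = {0-1(w=2)}
step 2: add edge 2-3 (w=6); MST = {0-1(w=2) 2-3(w=6)}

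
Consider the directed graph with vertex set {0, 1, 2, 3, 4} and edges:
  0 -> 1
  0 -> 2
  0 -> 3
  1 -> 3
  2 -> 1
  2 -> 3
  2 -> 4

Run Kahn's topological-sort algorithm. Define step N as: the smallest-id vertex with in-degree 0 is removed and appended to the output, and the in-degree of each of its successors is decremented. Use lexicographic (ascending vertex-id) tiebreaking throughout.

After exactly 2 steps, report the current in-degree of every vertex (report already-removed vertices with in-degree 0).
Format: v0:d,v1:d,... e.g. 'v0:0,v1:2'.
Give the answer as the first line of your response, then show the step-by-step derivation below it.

v0:0,v1:0,v2:0,v3:1,v4:0

step 1: output 0; order=[0]; indeg=(0,1,0,2,1)
step 2: output 2; order=[0,2]; indeg=(0,0,0,1,0)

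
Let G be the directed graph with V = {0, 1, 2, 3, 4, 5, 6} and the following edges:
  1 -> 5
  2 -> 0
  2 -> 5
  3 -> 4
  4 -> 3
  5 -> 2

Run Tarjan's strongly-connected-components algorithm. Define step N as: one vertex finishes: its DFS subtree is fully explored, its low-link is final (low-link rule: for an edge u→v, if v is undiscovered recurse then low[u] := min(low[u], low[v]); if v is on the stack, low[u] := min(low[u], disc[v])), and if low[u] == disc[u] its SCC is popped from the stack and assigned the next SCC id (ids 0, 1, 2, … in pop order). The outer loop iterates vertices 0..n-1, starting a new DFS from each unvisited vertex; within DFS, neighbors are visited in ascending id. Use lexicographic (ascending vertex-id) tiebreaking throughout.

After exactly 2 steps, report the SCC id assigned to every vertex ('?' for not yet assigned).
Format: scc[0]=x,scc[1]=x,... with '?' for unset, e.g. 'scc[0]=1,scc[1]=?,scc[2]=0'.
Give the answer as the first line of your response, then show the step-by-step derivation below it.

scc[0]=0,scc[1]=?,scc[2]=?,scc[3]=?,scc[4]=?,scc[5]=?,scc[6]=?

step 1: low=(low[0]=0,low[1]=?,low[2]=?,low[3]=?,low[4]=?,low[5]=?,low[6]=?); scc=(scc[0]=0,scc[1]=?,scc[2]=?,scc[3]=?,scc[4]=?,scc[5]=?,scc[6]=?)
step 2: low=(low[0]=0,low[1]=1,low[2]=2,low[3]=?,low[4]=?,low[5]=2,low[6]=?); scc=(scc[0]=0,scc[1]=?,scc[2]=?,scc[3]=?,scc[4]=?,scc[5]=?,scc[6]=?)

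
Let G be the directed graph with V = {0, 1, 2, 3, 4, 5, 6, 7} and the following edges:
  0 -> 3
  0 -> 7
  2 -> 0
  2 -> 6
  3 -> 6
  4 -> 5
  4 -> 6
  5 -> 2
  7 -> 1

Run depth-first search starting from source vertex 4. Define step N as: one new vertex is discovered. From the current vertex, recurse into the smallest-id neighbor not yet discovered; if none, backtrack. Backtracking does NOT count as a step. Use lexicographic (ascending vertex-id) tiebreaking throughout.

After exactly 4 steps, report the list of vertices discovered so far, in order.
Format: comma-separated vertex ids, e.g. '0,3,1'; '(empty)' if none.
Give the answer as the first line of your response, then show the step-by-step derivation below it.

4,5,2,0

step 1: discover 4; path=4; order=4
step 2: discover 5; path=4>5; order=4,5
step 3: discover 2; path=4>5>2; order=4,5,2
step 4: discover 0; path=4>5>2>0; order=4,5,2,0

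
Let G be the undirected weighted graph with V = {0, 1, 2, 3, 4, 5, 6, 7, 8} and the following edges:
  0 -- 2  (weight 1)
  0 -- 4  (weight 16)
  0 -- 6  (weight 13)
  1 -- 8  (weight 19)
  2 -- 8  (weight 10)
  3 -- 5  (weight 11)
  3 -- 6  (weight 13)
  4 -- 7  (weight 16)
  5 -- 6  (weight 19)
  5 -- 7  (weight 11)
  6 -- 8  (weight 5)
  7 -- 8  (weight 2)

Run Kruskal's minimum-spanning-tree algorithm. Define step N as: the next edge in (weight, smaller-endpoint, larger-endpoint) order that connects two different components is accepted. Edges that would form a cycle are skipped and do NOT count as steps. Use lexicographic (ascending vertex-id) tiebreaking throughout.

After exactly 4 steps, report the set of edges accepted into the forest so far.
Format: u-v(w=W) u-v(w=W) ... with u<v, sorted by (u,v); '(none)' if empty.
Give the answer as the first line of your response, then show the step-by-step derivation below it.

0-2(w=1) 2-8(w=10) 6-8(w=5) 7-8(w=2)

step 1: add edge 0-2 (w=1); MST = {0-2(w=1)}
step 2: add edge 7-8 (w=2); MST = {0-2(w=1) 7-8(w=2)}
step 3: add edge 6-8 (w=5); MST = {0-2(w=1) 6-8(w=5) 7-8(w=2)}
step 4: add edge 2-8 (w=10); MST = {0-2(w=1) 2-8(w=10) 6-8(w=5) 7-8(w=2)}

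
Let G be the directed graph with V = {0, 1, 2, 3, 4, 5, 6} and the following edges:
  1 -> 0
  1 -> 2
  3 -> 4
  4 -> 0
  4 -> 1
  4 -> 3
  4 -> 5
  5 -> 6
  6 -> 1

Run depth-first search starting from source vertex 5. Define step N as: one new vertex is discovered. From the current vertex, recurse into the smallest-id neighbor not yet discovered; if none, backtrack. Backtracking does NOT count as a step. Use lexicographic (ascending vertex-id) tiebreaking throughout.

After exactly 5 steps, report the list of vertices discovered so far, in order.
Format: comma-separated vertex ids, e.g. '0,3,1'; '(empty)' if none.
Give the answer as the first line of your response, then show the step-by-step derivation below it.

5,6,1,0,2

step 1: discover 5; path=5; order=5
step 2: discover 6; path=5>6; order=5,6
step 3: discover 1; path=5>6>1; order=5,6,1
step 4: discover 0; path=5>6>1>0; order=5,6,1,0
step 5: discover 2; path=5>6>1>2; order=5,6,1,0,2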